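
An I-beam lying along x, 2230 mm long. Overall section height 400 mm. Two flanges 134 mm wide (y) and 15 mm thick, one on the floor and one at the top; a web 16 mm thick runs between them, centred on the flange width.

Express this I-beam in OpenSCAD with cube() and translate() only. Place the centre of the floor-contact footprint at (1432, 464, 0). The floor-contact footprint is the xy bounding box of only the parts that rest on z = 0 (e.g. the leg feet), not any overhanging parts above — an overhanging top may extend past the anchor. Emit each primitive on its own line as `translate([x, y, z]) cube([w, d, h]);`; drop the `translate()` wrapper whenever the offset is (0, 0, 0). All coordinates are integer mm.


translate([317, 397, 0]) cube([2230, 134, 15]);
translate([317, 456, 15]) cube([2230, 16, 370]);
translate([317, 397, 385]) cube([2230, 134, 15]);


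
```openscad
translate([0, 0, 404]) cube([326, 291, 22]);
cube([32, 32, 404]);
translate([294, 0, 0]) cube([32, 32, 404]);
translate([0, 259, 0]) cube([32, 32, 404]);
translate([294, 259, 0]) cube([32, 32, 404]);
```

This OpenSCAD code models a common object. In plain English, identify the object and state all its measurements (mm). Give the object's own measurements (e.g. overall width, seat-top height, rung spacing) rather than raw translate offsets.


A simple wooden stool: a rectangular seat 326 mm (x) by 291 mm (y), 22 mm thick, top face at z = 426 mm, on four square legs, each 32×32 mm in cross-section. The legs rest on z = 0, each flush with a corner of the seat.


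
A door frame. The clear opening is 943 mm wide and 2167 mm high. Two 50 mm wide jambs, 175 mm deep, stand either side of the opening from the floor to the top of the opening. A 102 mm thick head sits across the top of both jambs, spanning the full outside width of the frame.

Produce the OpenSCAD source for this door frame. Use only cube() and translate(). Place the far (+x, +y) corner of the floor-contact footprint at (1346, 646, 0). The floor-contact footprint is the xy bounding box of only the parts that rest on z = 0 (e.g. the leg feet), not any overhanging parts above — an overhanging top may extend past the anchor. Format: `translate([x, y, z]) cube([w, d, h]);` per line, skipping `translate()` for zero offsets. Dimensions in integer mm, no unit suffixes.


translate([303, 471, 0]) cube([50, 175, 2167]);
translate([1296, 471, 0]) cube([50, 175, 2167]);
translate([303, 471, 2167]) cube([1043, 175, 102]);


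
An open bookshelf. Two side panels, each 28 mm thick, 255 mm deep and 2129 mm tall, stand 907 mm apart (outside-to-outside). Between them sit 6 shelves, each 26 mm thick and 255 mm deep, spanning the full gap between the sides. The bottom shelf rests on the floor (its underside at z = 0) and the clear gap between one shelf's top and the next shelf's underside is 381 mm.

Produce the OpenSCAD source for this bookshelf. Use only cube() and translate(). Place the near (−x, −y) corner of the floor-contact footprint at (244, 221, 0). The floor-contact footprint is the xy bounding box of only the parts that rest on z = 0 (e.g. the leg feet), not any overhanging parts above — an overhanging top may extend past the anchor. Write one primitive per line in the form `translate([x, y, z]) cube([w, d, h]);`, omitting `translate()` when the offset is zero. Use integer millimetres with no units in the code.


translate([244, 221, 0]) cube([28, 255, 2129]);
translate([1123, 221, 0]) cube([28, 255, 2129]);
translate([272, 221, 0]) cube([851, 255, 26]);
translate([272, 221, 407]) cube([851, 255, 26]);
translate([272, 221, 814]) cube([851, 255, 26]);
translate([272, 221, 1221]) cube([851, 255, 26]);
translate([272, 221, 1628]) cube([851, 255, 26]);
translate([272, 221, 2035]) cube([851, 255, 26]);


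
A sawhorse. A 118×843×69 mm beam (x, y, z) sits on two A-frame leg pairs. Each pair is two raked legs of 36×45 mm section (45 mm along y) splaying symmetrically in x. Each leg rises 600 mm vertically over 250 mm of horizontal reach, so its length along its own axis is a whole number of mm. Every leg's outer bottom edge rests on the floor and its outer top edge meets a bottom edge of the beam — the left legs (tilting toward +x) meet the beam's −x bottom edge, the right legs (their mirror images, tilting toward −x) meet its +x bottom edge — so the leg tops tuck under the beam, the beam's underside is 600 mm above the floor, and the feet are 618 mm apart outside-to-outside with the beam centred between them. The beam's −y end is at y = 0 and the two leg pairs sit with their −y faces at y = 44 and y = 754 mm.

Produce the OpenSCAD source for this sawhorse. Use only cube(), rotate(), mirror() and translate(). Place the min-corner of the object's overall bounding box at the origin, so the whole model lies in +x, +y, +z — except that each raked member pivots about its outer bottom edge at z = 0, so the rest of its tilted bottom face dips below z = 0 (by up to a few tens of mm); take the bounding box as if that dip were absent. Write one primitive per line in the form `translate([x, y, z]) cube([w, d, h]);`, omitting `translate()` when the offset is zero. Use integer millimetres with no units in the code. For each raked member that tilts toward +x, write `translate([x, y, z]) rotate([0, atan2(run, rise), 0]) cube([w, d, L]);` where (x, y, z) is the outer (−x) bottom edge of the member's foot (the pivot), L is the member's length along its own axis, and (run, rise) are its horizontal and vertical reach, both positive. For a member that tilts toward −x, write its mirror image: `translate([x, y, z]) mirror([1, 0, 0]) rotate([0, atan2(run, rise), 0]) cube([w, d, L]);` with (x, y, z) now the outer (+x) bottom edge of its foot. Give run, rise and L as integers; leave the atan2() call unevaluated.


translate([250, 0, 600]) cube([118, 843, 69]);
translate([0, 44, 0]) rotate([0, atan2(250, 600), 0]) cube([36, 45, 650]);
translate([618, 44, 0]) mirror([1, 0, 0]) rotate([0, atan2(250, 600), 0]) cube([36, 45, 650]);
translate([0, 754, 0]) rotate([0, atan2(250, 600), 0]) cube([36, 45, 650]);
translate([618, 754, 0]) mirror([1, 0, 0]) rotate([0, atan2(250, 600), 0]) cube([36, 45, 650]);


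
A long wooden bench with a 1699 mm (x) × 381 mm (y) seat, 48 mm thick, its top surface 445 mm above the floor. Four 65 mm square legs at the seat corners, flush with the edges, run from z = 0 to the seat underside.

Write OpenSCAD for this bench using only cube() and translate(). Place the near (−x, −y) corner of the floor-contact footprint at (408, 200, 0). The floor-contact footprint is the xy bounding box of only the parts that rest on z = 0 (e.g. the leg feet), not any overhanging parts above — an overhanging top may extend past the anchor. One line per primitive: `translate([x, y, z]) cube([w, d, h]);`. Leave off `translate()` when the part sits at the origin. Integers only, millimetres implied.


translate([408, 200, 397]) cube([1699, 381, 48]);
translate([408, 200, 0]) cube([65, 65, 397]);
translate([408, 516, 0]) cube([65, 65, 397]);
translate([2042, 200, 0]) cube([65, 65, 397]);
translate([2042, 516, 0]) cube([65, 65, 397]);


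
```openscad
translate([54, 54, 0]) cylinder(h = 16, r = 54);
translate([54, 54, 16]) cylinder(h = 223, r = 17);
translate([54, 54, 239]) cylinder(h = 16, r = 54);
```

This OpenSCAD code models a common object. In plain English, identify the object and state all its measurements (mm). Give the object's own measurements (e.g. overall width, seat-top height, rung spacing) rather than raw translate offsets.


A spool: two coaxial disc flanges of radius 54 mm and thickness 16 mm, joined by a core cylinder of radius 17 mm and height 223 mm. The lower flange rests on z = 0 and the three cylinders share a vertical axis.


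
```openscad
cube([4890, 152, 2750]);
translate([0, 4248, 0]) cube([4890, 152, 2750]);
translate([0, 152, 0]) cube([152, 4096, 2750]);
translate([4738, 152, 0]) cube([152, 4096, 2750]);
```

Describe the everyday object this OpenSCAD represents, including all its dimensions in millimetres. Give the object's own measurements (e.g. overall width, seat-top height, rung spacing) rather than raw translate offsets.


The wall frame of a small rectangular building: four walls, each 2750 mm tall and 152 mm thick, enclosing a footprint 4890 mm (x) by 4400 mm (y) outside-to-outside, with no floor or roof. The front and back walls (the −y and +y sides) span the full width; the two side walls fit between them.


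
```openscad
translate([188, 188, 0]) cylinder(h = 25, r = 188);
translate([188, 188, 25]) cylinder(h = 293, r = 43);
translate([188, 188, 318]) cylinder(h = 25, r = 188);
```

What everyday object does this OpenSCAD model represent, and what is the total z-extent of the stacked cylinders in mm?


A spool. The overall height is 343 mm.

Three coaxial cylinders, large–small–large — a spool. Two 25 mm flanges and a 293 mm core give 25 + 293 + 25 = 343 mm.


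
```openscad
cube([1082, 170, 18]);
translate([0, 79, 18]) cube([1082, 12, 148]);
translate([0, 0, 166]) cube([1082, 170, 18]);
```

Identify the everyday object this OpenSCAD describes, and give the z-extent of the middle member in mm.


An I-beam. The web height is 148 mm.

Two wide flanges with a thin centred web — an I-beam. Overall 184 mm minus two 18 mm flanges gives a web of 184 − 2·18 = 148 mm.


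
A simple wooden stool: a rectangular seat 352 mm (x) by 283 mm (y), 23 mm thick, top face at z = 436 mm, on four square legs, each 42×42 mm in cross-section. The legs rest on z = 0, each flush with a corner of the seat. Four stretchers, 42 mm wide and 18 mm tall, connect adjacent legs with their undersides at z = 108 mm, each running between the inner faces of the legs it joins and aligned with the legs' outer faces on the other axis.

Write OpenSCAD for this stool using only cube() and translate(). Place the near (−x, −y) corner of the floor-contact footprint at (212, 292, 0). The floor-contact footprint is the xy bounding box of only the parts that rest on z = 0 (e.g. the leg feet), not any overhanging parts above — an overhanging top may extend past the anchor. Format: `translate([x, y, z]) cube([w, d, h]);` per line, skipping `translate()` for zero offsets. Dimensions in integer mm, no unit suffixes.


translate([212, 292, 413]) cube([352, 283, 23]);
translate([212, 292, 0]) cube([42, 42, 413]);
translate([522, 292, 0]) cube([42, 42, 413]);
translate([212, 533, 0]) cube([42, 42, 413]);
translate([522, 533, 0]) cube([42, 42, 413]);
translate([254, 292, 108]) cube([268, 42, 18]);
translate([254, 533, 108]) cube([268, 42, 18]);
translate([212, 334, 108]) cube([42, 199, 18]);
translate([522, 334, 108]) cube([42, 199, 18]);


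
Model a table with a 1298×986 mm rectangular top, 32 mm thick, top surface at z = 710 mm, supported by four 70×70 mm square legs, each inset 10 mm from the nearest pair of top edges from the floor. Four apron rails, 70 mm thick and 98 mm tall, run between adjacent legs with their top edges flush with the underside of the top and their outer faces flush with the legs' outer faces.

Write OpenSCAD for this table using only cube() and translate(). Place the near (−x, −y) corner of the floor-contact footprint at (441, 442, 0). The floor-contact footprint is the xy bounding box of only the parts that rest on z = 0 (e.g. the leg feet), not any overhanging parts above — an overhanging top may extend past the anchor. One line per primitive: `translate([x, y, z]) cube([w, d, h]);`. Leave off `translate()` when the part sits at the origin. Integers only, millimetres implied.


translate([431, 432, 678]) cube([1298, 986, 32]);
translate([441, 442, 0]) cube([70, 70, 678]);
translate([1649, 442, 0]) cube([70, 70, 678]);
translate([441, 1338, 0]) cube([70, 70, 678]);
translate([1649, 1338, 0]) cube([70, 70, 678]);
translate([511, 442, 580]) cube([1138, 70, 98]);
translate([511, 1338, 580]) cube([1138, 70, 98]);
translate([441, 512, 580]) cube([70, 826, 98]);
translate([1649, 512, 580]) cube([70, 826, 98]);


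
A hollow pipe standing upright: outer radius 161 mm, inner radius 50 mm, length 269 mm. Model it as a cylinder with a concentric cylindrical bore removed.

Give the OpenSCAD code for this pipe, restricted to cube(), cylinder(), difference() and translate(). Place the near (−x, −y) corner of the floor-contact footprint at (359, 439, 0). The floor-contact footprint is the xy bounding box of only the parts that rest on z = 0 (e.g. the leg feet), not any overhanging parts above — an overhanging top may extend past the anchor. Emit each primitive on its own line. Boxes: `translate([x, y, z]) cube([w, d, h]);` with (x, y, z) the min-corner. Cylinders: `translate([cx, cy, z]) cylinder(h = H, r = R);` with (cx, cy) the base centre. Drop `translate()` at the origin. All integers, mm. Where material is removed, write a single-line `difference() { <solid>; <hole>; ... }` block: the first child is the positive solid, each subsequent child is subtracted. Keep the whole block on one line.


difference() { translate([520, 600, 0]) cylinder(h = 269, r = 161); translate([520, 600, 0]) cylinder(h = 269, r = 50); }


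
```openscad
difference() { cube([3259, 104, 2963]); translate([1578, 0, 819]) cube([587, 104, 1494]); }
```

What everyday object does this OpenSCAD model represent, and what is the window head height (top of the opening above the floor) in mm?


A wall with a window opening. The window head height is 2313 mm.

A wall with a rectangular opening subtracted — a window. Sill at z = 819, opening 1494 mm tall, so the head is at 819 + 1494 = 2313 mm.


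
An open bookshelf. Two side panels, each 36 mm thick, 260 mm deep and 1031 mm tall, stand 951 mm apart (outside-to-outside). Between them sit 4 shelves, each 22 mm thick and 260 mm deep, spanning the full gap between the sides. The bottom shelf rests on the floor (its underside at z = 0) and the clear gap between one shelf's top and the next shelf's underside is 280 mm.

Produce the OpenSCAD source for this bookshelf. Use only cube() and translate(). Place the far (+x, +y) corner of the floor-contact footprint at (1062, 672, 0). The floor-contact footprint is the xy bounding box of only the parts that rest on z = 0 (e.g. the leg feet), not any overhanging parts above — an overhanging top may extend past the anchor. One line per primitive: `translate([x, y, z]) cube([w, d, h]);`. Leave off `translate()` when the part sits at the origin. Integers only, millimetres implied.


translate([111, 412, 0]) cube([36, 260, 1031]);
translate([1026, 412, 0]) cube([36, 260, 1031]);
translate([147, 412, 0]) cube([879, 260, 22]);
translate([147, 412, 302]) cube([879, 260, 22]);
translate([147, 412, 604]) cube([879, 260, 22]);
translate([147, 412, 906]) cube([879, 260, 22]);


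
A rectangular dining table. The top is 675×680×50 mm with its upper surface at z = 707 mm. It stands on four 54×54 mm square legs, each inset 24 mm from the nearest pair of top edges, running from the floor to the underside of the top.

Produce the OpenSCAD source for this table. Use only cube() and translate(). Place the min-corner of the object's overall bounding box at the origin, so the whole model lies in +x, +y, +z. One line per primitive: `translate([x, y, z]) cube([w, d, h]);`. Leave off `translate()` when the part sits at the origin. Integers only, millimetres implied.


// leg_h = 707 - 50 = 657
translate([0, 0, 657]) cube([675, 680, 50]);
translate([24, 24, 0]) cube([54, 54, 657]);
translate([597, 24, 0]) cube([54, 54, 657]);
translate([24, 602, 0]) cube([54, 54, 657]);
translate([597, 602, 0]) cube([54, 54, 657]);


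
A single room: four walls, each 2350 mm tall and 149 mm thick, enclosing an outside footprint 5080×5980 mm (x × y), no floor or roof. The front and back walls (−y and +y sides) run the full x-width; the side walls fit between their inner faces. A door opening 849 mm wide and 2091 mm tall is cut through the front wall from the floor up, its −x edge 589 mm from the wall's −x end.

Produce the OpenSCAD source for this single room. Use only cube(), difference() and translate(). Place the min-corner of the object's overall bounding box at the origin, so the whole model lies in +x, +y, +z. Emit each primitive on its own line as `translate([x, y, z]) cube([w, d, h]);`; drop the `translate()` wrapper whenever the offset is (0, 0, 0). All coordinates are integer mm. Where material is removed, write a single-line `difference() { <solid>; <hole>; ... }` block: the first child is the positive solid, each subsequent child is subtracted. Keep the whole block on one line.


difference() { cube([5080, 149, 2350]); translate([589, 0, 0]) cube([849, 149, 2091]); }
translate([0, 5831, 0]) cube([5080, 149, 2350]);
translate([0, 149, 0]) cube([149, 5682, 2350]);
translate([4931, 149, 0]) cube([149, 5682, 2350]);


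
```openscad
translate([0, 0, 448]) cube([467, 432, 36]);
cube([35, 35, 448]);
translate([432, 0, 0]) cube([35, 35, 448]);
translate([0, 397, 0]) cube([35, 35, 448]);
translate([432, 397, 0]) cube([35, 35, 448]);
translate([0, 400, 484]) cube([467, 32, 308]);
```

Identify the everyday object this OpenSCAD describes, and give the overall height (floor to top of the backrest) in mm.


A chair. The overall height is 792 mm.

A slab on four corner posts with a tall panel at the back — a chair. The seat slab sits at z = 448 with thickness 36, and the 308 mm backrest starts at the seat top, so the overall height is 448 + 36 + 308 = 792 mm.


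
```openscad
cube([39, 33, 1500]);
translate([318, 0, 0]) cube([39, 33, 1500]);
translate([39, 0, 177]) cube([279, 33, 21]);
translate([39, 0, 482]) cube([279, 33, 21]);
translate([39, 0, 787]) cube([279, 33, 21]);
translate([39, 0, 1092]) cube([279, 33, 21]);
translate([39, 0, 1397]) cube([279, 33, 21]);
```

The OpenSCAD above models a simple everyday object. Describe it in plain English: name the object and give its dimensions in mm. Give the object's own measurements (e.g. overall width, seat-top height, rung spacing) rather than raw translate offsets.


A straight ladder. Two 39×33 mm vertical rails, 1500 mm tall, stand 357 mm apart (outside-to-outside) with their front faces coplanar on the −y side. 5 rungs, each 33 mm deep and 21 mm tall, span between the inner faces of the rails, front faces flush with the rails. The lowest rung's underside is at z = 177 mm and rungs are spaced 305 mm apart (underside to underside).


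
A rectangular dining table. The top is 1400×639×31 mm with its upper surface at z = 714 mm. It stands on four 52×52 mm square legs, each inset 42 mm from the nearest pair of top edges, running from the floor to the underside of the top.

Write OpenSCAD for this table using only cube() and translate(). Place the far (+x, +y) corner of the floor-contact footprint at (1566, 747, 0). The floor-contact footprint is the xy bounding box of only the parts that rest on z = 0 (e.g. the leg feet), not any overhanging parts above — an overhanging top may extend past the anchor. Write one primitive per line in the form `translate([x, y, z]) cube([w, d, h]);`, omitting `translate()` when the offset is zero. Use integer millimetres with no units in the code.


translate([208, 150, 683]) cube([1400, 639, 31]);
translate([250, 192, 0]) cube([52, 52, 683]);
translate([1514, 192, 0]) cube([52, 52, 683]);
translate([250, 695, 0]) cube([52, 52, 683]);
translate([1514, 695, 0]) cube([52, 52, 683]);


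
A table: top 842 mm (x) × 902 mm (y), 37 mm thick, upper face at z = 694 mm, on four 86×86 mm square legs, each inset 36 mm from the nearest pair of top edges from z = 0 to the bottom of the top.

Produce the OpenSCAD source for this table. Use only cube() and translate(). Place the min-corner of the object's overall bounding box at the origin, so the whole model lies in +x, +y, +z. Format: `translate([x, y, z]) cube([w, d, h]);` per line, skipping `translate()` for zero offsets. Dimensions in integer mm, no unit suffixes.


translate([0, 0, 657]) cube([842, 902, 37]);
translate([36, 36, 0]) cube([86, 86, 657]);
translate([720, 36, 0]) cube([86, 86, 657]);
translate([36, 780, 0]) cube([86, 86, 657]);
translate([720, 780, 0]) cube([86, 86, 657]);


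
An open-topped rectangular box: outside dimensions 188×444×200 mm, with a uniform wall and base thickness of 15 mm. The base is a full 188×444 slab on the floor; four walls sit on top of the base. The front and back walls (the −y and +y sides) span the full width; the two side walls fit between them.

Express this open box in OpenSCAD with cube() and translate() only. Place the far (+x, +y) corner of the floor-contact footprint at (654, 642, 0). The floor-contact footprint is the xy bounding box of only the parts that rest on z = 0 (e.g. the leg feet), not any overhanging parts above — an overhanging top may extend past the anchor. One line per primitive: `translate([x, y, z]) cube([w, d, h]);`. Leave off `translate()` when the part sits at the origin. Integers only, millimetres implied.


translate([466, 198, 0]) cube([188, 444, 15]);
translate([466, 198, 15]) cube([188, 15, 185]);
translate([466, 627, 15]) cube([188, 15, 185]);
translate([466, 213, 15]) cube([15, 414, 185]);
translate([639, 213, 15]) cube([15, 414, 185]);


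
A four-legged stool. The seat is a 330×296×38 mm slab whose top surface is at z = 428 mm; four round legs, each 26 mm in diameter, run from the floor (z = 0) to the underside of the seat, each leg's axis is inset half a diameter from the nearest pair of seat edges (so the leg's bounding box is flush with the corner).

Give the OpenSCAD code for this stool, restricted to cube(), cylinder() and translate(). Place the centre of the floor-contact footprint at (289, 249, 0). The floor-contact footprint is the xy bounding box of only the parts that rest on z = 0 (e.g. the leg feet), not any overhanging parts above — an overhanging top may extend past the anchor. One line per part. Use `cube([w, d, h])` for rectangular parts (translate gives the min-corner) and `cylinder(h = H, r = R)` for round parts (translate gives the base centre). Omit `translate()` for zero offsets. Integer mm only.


translate([124, 101, 390]) cube([330, 296, 38]);
translate([137, 114, 0]) cylinder(h = 390, r = 13);
translate([441, 114, 0]) cylinder(h = 390, r = 13);
translate([137, 384, 0]) cylinder(h = 390, r = 13);
translate([441, 384, 0]) cylinder(h = 390, r = 13);


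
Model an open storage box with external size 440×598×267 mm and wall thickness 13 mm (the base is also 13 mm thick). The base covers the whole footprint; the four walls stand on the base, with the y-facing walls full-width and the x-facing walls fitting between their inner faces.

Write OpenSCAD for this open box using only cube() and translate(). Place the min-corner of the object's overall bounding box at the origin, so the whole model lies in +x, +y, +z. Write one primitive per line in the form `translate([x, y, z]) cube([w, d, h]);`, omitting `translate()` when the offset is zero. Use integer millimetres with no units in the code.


cube([440, 598, 13]);
translate([0, 0, 13]) cube([440, 13, 254]);
translate([0, 585, 13]) cube([440, 13, 254]);
translate([0, 13, 13]) cube([13, 572, 254]);
translate([427, 13, 13]) cube([13, 572, 254]);


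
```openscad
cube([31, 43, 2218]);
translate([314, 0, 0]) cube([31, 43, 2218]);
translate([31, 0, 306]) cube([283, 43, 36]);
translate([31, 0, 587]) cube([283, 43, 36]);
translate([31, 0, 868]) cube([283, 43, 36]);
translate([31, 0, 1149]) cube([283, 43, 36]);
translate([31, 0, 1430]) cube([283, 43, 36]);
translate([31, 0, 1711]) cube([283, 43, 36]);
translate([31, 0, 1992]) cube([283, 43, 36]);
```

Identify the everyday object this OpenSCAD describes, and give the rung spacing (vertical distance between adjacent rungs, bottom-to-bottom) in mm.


A ladder. The rung spacing is 281 mm.

Two tall 31×43 posts with 7 short bars between them — a ladder. Adjacent rungs sit at z = 306 and z = 587, so the spacing is 587 − 306 = 281 mm.


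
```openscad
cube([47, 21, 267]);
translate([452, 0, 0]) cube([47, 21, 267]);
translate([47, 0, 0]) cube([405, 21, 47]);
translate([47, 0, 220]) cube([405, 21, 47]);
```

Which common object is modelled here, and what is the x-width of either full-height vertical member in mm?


A picture frame. The border width is 47 mm.

Four thin pieces enclosing a rectangular opening — a picture frame. The two full-height stiles are 267 mm tall; the top rail sits at z = 220 and is 47 mm tall, so the border above the opening is 267 − 220 = 47 mm, matching the stile x-width.


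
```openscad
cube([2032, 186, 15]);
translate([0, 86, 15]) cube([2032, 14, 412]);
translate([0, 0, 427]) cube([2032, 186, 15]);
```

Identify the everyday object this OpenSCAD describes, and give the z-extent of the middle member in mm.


An I-beam. The web height is 412 mm.

Two wide flanges with a thin centred web — an I-beam. Overall 442 mm minus two 15 mm flanges gives a web of 442 − 2·15 = 412 mm.


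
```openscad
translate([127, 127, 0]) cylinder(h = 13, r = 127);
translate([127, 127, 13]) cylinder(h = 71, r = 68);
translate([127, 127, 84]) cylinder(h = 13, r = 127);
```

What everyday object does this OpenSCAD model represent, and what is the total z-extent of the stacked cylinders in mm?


A spool. The overall height is 97 mm.

Three coaxial cylinders, large–small–large — a spool. Two 13 mm flanges and a 71 mm core give 13 + 71 + 13 = 97 mm.


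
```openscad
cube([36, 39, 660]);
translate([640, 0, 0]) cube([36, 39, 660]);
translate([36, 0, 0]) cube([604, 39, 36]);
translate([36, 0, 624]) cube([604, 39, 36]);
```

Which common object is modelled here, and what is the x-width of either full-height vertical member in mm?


A picture frame. The border width is 36 mm.

Four thin pieces enclosing a rectangular opening — a picture frame. The two full-height stiles are 660 mm tall; the top rail sits at z = 624 and is 36 mm tall, so the border above the opening is 660 − 624 = 36 mm, matching the stile x-width.


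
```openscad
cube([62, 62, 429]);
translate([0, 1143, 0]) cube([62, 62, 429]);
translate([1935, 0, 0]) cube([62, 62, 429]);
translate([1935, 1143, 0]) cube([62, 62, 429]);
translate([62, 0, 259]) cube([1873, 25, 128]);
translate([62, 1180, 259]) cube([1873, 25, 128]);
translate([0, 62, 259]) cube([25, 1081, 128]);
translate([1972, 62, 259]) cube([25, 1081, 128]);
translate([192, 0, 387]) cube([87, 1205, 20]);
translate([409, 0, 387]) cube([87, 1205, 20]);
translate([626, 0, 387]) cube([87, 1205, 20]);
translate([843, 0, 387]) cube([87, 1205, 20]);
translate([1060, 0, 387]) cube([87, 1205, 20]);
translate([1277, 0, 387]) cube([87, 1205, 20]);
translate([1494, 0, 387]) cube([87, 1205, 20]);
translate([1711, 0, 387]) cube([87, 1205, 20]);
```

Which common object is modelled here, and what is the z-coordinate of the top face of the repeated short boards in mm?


A bed frame. The slat-top height is 407 mm.

Four posts, four rails, and a row of slats — a bed frame. Slats sit on the rails at z = 259 + 128 = 387; with slat thickness 20, the top is 407 mm.


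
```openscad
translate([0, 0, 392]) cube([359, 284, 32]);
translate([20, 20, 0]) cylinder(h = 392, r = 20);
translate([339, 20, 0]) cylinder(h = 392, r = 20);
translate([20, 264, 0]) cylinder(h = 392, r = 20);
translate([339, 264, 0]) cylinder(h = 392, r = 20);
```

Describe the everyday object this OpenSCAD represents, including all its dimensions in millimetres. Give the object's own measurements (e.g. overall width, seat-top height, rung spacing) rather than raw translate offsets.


A four-legged stool. The seat is a 359×284×32 mm slab whose top surface is at z = 424 mm; four round legs, each 40 mm in diameter, run from the floor (z = 0) to the underside of the seat, each leg's axis is inset half a diameter from the nearest pair of seat edges (so the leg's bounding box is flush with the corner).


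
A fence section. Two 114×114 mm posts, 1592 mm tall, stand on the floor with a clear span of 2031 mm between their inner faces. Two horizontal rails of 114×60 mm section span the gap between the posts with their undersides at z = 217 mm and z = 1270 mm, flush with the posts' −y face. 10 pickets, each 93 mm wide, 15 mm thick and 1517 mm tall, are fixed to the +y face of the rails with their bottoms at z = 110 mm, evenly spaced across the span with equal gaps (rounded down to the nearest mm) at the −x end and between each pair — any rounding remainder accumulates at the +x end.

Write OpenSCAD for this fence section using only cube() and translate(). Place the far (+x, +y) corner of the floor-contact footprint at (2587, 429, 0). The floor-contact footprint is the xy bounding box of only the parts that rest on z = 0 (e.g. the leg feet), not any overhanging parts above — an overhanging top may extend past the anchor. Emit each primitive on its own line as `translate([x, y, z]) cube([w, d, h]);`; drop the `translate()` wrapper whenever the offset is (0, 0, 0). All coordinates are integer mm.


translate([328, 315, 0]) cube([114, 114, 1592]);
translate([2473, 315, 0]) cube([114, 114, 1592]);
translate([442, 315, 217]) cube([2031, 114, 60]);
translate([442, 315, 1270]) cube([2031, 114, 60]);
translate([542, 429, 110]) cube([93, 15, 1517]);
translate([735, 429, 110]) cube([93, 15, 1517]);
translate([928, 429, 110]) cube([93, 15, 1517]);
translate([1121, 429, 110]) cube([93, 15, 1517]);
translate([1314, 429, 110]) cube([93, 15, 1517]);
translate([1507, 429, 110]) cube([93, 15, 1517]);
translate([1700, 429, 110]) cube([93, 15, 1517]);
translate([1893, 429, 110]) cube([93, 15, 1517]);
translate([2086, 429, 110]) cube([93, 15, 1517]);
translate([2279, 429, 110]) cube([93, 15, 1517]);


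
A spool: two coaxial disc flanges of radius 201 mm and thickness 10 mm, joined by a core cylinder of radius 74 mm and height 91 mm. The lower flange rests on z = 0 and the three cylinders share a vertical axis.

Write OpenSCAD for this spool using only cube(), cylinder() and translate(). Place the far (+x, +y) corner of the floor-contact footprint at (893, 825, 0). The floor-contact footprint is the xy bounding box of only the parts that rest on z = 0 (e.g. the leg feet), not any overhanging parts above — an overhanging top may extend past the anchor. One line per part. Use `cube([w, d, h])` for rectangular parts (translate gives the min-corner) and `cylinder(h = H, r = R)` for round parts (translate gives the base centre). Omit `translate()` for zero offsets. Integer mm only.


translate([692, 624, 0]) cylinder(h = 10, r = 201);
translate([692, 624, 10]) cylinder(h = 91, r = 74);
translate([692, 624, 101]) cylinder(h = 10, r = 201);


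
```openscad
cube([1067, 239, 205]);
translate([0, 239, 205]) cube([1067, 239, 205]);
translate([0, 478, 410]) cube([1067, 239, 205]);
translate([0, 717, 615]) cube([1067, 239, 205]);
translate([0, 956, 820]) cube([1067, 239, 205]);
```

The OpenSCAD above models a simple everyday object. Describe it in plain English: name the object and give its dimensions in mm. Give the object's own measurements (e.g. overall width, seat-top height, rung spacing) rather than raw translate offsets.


A straight staircase of 5 solid steps. Each step is 1067 mm wide (x), 239 mm deep (y, the going) and 205 mm tall (the rise). The first step rests on the floor; each subsequent step sits one going further in +y and one rise higher in +z, directly behind and above the previous step with no overlap.


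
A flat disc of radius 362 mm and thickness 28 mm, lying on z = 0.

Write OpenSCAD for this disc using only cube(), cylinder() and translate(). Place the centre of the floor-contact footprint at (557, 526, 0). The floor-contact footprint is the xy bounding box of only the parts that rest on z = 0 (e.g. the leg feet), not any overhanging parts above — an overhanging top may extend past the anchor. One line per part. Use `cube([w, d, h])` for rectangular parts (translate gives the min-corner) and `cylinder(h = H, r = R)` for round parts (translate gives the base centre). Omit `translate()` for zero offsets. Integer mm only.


translate([557, 526, 0]) cylinder(h = 28, r = 362);


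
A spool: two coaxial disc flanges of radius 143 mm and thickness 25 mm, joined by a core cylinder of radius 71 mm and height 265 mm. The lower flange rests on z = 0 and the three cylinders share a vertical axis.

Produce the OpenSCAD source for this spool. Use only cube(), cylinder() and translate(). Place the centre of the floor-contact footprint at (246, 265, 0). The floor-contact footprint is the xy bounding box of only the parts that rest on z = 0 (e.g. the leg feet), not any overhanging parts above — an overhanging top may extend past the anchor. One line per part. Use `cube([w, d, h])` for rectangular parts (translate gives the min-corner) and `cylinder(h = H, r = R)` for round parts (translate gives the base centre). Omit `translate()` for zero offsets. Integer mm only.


translate([246, 265, 0]) cylinder(h = 25, r = 143);
translate([246, 265, 25]) cylinder(h = 265, r = 71);
translate([246, 265, 290]) cylinder(h = 25, r = 143);


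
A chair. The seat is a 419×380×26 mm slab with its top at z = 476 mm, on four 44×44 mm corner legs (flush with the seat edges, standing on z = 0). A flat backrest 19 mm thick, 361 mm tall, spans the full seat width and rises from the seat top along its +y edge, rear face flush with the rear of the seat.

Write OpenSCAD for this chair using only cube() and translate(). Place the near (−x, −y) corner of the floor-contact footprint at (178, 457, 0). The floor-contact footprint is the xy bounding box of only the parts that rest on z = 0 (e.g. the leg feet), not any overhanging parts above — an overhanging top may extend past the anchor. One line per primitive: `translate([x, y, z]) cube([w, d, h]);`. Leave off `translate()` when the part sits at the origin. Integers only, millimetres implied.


// leg_h = 476 - 26 = 450
translate([178, 457, 450]) cube([419, 380, 26]);
translate([178, 457, 0]) cube([44, 44, 450]);
translate([553, 457, 0]) cube([44, 44, 450]);
translate([178, 793, 0]) cube([44, 44, 450]);
translate([553, 793, 0]) cube([44, 44, 450]);
translate([178, 818, 476]) cube([419, 19, 361]);


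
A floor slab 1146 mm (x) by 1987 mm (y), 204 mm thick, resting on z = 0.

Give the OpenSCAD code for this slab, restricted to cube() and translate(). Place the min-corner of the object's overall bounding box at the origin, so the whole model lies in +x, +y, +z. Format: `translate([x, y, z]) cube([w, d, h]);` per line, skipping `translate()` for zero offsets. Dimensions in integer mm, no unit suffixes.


cube([1146, 1987, 204]);


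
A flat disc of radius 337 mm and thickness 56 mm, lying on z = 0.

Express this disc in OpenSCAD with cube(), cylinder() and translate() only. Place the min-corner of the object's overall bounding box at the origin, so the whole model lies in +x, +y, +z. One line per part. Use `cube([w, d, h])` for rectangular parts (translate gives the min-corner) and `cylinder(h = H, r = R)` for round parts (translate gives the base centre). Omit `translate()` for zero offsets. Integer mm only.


translate([337, 337, 0]) cylinder(h = 56, r = 337);


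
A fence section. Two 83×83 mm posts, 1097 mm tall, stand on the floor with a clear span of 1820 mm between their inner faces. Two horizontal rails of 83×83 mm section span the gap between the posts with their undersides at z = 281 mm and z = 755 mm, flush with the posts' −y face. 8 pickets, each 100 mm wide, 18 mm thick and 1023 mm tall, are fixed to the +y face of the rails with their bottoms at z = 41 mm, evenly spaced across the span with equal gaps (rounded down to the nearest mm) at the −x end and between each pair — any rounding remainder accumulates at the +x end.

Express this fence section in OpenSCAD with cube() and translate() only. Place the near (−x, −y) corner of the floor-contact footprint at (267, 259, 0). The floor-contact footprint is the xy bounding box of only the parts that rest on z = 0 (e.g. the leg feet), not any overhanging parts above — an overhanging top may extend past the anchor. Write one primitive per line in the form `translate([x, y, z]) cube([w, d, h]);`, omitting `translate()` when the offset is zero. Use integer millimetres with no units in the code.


translate([267, 259, 0]) cube([83, 83, 1097]);
translate([2170, 259, 0]) cube([83, 83, 1097]);
translate([350, 259, 281]) cube([1820, 83, 83]);
translate([350, 259, 755]) cube([1820, 83, 83]);
translate([463, 342, 41]) cube([100, 18, 1023]);
translate([676, 342, 41]) cube([100, 18, 1023]);
translate([889, 342, 41]) cube([100, 18, 1023]);
translate([1102, 342, 41]) cube([100, 18, 1023]);
translate([1315, 342, 41]) cube([100, 18, 1023]);
translate([1528, 342, 41]) cube([100, 18, 1023]);
translate([1741, 342, 41]) cube([100, 18, 1023]);
translate([1954, 342, 41]) cube([100, 18, 1023]);


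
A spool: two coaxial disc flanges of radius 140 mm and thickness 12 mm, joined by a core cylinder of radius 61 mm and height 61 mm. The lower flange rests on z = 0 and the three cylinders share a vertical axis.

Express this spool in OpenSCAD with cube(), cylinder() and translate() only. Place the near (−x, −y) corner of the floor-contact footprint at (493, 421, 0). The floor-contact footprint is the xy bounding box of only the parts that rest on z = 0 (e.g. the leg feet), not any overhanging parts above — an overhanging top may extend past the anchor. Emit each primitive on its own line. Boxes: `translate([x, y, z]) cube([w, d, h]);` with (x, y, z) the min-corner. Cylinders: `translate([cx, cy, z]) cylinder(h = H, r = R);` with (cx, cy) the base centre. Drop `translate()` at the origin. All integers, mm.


translate([633, 561, 0]) cylinder(h = 12, r = 140);
translate([633, 561, 12]) cylinder(h = 61, r = 61);
translate([633, 561, 73]) cylinder(h = 12, r = 140);


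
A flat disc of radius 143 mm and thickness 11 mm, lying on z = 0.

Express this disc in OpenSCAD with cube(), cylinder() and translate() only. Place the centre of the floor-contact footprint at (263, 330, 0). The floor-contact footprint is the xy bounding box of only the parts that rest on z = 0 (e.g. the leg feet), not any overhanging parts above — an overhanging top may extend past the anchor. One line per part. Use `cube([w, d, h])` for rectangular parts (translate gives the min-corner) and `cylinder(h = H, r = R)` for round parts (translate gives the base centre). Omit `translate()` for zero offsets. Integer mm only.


translate([263, 330, 0]) cylinder(h = 11, r = 143);


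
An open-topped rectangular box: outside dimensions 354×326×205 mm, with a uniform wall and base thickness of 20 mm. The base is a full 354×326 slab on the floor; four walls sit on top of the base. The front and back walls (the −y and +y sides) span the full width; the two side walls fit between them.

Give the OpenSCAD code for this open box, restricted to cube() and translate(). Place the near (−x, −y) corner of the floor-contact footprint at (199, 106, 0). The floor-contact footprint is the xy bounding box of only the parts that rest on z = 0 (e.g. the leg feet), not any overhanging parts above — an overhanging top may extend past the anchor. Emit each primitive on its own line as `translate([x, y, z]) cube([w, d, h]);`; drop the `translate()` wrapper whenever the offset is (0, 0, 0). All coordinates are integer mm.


translate([199, 106, 0]) cube([354, 326, 20]);
translate([199, 106, 20]) cube([354, 20, 185]);
translate([199, 412, 20]) cube([354, 20, 185]);
translate([199, 126, 20]) cube([20, 286, 185]);
translate([533, 126, 20]) cube([20, 286, 185]);


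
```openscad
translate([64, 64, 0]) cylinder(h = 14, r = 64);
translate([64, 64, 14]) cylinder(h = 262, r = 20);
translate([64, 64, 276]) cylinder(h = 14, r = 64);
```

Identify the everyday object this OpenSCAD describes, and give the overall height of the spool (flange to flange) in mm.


A spool. The overall height is 290 mm.

Three coaxial cylinders, large–small–large — a spool. Two 14 mm flanges and a 262 mm core give 14 + 262 + 14 = 290 mm.


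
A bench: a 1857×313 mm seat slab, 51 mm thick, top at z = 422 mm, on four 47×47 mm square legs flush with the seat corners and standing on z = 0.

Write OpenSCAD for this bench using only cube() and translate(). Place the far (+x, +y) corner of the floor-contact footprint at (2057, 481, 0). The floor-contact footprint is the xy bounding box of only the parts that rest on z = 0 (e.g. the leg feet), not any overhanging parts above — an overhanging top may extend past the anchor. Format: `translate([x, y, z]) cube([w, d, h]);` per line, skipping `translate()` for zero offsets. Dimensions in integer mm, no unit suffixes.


translate([200, 168, 371]) cube([1857, 313, 51]);
translate([200, 168, 0]) cube([47, 47, 371]);
translate([200, 434, 0]) cube([47, 47, 371]);
translate([2010, 168, 0]) cube([47, 47, 371]);
translate([2010, 434, 0]) cube([47, 47, 371]);
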